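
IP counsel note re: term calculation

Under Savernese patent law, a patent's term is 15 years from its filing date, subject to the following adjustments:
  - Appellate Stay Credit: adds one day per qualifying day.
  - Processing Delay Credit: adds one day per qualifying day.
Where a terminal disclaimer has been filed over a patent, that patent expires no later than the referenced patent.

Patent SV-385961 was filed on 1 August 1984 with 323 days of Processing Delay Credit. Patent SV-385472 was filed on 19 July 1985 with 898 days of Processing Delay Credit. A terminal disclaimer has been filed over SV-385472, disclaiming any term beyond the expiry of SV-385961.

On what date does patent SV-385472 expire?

Natural term of SV-385472:
  Base: filing + 15 years → 19 July 2000.
  Processing Delay Credit: +898 days → 3 January 2003.
Expiry of referenced patent SV-385961:
  Base: filing + 15 years → 1 August 1999.
  Processing Delay Credit: +323 days → 19 June 2000.
Terminal disclaimer: SV-385472 expires on the earlier of 3 January 2003 and 19 June 2000.

2000-06-19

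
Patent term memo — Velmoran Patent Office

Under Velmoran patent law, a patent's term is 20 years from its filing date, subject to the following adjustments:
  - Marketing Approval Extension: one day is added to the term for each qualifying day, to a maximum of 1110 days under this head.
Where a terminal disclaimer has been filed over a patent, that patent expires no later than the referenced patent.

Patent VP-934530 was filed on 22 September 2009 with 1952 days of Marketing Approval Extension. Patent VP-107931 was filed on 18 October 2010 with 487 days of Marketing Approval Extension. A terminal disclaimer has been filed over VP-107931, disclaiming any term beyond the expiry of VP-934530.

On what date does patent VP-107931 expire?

Natural term of VP-107931:
  Base: filing + 20 years → 18 October 2030.
  Marketing Approval Extension: 487 days (within the 1110-day cap) → +487 days → 17 February 2032.
Expiry of referenced patent VP-934530:
  Base: filing + 20 years → 22 September 2029.
  Marketing Approval Extension: 1952 days claimed exceeds the 1110-day cap, so +1110 days → 6 October 2032.
Terminal disclaimer: VP-107931 expires on the earlier of 17 February 2032 and 6 October 2032.

February 17, 2032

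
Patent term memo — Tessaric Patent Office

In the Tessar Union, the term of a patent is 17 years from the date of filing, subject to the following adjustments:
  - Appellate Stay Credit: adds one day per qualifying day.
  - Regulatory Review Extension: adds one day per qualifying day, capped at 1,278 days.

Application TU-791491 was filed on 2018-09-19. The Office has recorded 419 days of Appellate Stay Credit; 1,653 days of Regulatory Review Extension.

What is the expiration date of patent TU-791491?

May 12, 2040

Base term: filing date + 17 years → 19 September 2035.
Appellate Stay Credit: +419 days → 11 November 2036.
Regulatory Review Extension: 1653 days claimed exceeds the 1278-day cap, so +1278 days → 12 May 2040.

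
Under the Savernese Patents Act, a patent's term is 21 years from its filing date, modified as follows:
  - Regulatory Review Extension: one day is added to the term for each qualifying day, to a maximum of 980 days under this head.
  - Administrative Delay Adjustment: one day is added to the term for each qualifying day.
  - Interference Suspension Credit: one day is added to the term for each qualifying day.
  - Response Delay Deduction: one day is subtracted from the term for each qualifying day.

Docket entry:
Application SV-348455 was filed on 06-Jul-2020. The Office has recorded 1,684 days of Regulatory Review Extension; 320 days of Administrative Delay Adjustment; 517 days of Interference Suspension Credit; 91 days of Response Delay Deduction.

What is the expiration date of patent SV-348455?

2046-03-28

Base term: filing date + 21 years → 6 July 2041.
Regulatory Review Extension: 1684 days claimed exceeds the 980-day cap, so +980 days → 12 March 2044.
Administrative Delay Adjustment: +320 days → 26 January 2045.
Interference Suspension Credit: +517 days → 27 June 2046.
Response Delay Deduction: −91 days → 28 March 2046.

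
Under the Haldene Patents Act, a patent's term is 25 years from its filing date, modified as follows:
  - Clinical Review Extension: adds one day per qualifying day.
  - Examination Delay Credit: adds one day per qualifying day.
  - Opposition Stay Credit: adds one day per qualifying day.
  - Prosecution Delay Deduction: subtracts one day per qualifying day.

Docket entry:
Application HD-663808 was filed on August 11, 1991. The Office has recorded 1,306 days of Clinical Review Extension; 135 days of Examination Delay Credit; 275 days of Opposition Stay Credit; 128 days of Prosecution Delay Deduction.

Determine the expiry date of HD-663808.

2020-12-16

Base term: filing date + 25 years → 11 August 2016.
Clinical Review Extension: +1306 days → 9 March 2020.
Examination Delay Credit: +135 days → 22 July 2020.
Opposition Stay Credit: +275 days → 23 April 2021.
Prosecution Delay Deduction: −128 days → 16 December 2020.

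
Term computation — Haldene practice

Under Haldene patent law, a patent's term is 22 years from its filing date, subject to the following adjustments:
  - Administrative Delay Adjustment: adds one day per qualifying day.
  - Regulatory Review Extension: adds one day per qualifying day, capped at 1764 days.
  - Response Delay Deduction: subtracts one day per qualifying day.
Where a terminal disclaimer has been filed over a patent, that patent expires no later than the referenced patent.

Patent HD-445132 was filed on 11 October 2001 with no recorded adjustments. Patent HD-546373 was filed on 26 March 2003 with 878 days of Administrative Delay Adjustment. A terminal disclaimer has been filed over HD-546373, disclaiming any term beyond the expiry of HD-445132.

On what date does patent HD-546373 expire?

October 11, 2023

Natural term of HD-546373:
  Base: filing + 22 years → 26 March 2025.
  Administrative Delay Adjustment: +878 days → 21 August 2027.
Expiry of referenced patent HD-445132:
  Base: filing + 22 years → 11 October 2023.
Terminal disclaimer: HD-546373 expires on the earlier of 21 August 2027 and 11 October 2023.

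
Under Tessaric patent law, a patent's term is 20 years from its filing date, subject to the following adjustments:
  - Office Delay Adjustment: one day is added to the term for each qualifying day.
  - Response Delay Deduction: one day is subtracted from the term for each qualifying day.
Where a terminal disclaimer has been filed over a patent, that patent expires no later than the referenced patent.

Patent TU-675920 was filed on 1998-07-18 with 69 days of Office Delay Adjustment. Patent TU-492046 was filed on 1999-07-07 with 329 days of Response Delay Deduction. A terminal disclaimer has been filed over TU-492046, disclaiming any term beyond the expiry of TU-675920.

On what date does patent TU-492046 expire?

August 12, 2018

Natural term of TU-492046:
  Base: filing + 20 years → 7 July 2019.
  Response Delay Deduction: −329 days → 12 August 2018.
Expiry of referenced patent TU-675920:
  Base: filing + 20 years → 18 July 2018.
  Office Delay Adjustment: +69 days → 25 September 2018.
Terminal disclaimer: TU-492046 expires on the earlier of 12 August 2018 and 25 September 2018.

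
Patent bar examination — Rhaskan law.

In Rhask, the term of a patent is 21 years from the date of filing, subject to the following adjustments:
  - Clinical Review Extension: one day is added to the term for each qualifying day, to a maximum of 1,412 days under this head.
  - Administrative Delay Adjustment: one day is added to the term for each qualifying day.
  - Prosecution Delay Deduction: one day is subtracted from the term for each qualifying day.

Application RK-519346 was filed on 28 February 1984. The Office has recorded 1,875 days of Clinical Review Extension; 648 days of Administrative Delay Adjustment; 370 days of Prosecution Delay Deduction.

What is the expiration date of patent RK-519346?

Base term: filing date + 21 years → 28 February 2005.
Clinical Review Extension: 1875 days claimed exceeds the 1412-day cap, so +1412 days → 10 January 2009.
Administrative Delay Adjustment: +648 days → 20 October 2010.
Prosecution Delay Deduction: −370 days → 15 October 2009.

October 15, 2009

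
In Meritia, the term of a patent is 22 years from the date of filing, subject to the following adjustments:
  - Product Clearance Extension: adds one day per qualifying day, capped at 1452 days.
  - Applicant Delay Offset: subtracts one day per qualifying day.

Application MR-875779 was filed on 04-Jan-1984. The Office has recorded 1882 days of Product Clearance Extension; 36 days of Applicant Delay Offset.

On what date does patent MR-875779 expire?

2009-11-20

Base term: filing date + 22 years → 4 January 2006.
Product Clearance Extension: 1882 days claimed exceeds the 1452-day cap, so +1452 days → 26 December 2009.
Applicant Delay Offset: −36 days → 20 November 2009.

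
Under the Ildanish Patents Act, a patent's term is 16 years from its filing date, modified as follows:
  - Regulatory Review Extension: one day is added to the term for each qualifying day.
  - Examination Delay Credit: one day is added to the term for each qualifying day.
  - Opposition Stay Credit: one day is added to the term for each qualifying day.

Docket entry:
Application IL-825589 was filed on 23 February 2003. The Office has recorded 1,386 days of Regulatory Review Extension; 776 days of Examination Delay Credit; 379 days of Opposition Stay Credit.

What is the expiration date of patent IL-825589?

Base term: filing date + 16 years → 23 February 2019.
Regulatory Review Extension: +1386 days → 10 December 2022.
Examination Delay Credit: +776 days → 24 January 2025.
Opposition Stay Credit: +379 days → 7 February 2026.

2026-02-07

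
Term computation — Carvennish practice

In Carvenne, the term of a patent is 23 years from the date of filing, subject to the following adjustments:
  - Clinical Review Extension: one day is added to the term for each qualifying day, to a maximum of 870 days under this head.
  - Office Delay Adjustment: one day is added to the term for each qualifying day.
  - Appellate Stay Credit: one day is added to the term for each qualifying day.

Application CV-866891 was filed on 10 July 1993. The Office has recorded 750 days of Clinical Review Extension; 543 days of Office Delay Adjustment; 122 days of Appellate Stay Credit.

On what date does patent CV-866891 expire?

Base term: filing date + 23 years → 10 July 2016.
Clinical Review Extension: 750 days (within the 870-day cap) → +750 days → 30 July 2018.
Office Delay Adjustment: +543 days → 24 January 2020.
Appellate Stay Credit: +122 days → 25 May 2020.

2020-05-25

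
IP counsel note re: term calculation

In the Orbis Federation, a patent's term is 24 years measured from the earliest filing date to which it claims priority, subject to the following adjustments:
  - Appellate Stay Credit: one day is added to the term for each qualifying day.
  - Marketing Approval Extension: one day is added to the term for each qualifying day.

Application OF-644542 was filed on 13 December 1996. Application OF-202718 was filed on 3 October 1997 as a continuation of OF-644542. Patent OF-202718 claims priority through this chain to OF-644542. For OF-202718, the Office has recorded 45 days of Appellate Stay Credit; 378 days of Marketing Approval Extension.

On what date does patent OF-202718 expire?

2022-02-09

Earliest priority filing: 13 December 1996.
Base term: 13 December 1996 + 24 years → 13 December 2020.
Appellate Stay Credit: +45 days → 27 January 2021.
Marketing Approval Extension: +378 days → 9 February 2022.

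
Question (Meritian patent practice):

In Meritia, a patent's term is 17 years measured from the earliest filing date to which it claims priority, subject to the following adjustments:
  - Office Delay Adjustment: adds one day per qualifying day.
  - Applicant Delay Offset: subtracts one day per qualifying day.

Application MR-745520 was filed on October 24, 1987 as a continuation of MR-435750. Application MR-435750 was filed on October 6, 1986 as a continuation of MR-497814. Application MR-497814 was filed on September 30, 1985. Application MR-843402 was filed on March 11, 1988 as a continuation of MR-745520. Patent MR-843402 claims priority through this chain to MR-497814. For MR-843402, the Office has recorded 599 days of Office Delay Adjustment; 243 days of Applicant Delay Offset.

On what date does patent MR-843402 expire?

Earliest priority filing: 30 September 1985.
Base term: 30 September 1985 + 17 years → 30 September 2002.
Office Delay Adjustment: +599 days → 21 May 2004.
Applicant Delay Offset: −243 days → 21 September 2003.

2003-09-21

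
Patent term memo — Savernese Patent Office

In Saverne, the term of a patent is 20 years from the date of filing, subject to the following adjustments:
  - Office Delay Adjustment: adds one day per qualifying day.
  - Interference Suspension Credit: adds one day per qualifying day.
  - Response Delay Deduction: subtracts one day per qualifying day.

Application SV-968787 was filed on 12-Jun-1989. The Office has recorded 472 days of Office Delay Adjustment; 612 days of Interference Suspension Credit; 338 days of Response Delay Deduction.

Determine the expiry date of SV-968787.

June 28, 2011

Base term: filing date + 20 years → 12 June 2009.
Office Delay Adjustment: +472 days → 27 September 2010.
Interference Suspension Credit: +612 days → 31 May 2012.
Response Delay Deduction: −338 days → 28 June 2011.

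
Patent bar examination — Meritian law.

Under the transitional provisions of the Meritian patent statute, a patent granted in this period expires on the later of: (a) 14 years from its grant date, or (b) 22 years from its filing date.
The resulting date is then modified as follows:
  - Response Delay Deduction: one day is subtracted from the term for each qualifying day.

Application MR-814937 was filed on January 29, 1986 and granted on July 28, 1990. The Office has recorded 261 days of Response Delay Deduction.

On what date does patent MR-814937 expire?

2007-05-13

(a) grant + 14 years → 28 July 2004.
(b) filing + 22 years → 29 January 2008.
Later of the two: 29 January 2008.
Response Delay Deduction: −261 days → 13 May 2007.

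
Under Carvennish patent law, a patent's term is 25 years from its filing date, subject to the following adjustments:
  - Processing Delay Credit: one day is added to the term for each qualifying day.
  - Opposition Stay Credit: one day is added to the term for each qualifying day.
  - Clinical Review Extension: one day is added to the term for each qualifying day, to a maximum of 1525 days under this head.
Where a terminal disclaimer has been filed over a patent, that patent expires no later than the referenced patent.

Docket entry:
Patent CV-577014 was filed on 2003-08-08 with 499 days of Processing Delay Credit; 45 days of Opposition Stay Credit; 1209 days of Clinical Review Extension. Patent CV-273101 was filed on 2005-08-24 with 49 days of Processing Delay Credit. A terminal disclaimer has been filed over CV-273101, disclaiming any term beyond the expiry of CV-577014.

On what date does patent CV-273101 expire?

Natural term of CV-273101:
  Base: filing + 25 years → 24 August 2030.
  Processing Delay Credit: +49 days → 12 October 2030.
Expiry of referenced patent CV-577014:
  Base: filing + 25 years → 8 August 2028.
  Processing Delay Credit: +499 days → 20 December 2029.
  Opposition Stay Credit: +45 days → 3 February 2030.
  Clinical Review Extension: 1209 days (within the 1525-day cap) → +1209 days → 27 May 2033.
Terminal disclaimer: CV-273101 expires on the earlier of 12 October 2030 and 27 May 2033.

October 12, 2030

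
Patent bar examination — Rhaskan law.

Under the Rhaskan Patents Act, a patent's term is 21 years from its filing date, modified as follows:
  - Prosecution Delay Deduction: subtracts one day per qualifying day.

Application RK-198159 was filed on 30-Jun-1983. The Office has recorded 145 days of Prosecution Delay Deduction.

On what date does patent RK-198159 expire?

Base term: filing date + 21 years → 30 June 2004.
Prosecution Delay Deduction: −145 days → 6 February 2004.

February 6, 2004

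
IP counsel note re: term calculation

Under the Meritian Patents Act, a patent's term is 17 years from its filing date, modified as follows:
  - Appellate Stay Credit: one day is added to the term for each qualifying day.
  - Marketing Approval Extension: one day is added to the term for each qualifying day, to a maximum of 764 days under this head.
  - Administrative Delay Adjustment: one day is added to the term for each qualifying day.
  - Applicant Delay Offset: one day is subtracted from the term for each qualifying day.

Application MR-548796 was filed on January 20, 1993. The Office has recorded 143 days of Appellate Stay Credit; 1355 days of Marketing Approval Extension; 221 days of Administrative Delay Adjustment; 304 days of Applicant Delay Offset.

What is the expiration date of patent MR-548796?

April 23, 2012

Base term: filing date + 17 years → 20 January 2010.
Appellate Stay Credit: +143 days → 12 June 2010.
Marketing Approval Extension: 1355 days claimed exceeds the 764-day cap, so +764 days → 15 July 2012.
Administrative Delay Adjustment: +221 days → 21 February 2013.
Applicant Delay Offset: −304 days → 23 April 2012.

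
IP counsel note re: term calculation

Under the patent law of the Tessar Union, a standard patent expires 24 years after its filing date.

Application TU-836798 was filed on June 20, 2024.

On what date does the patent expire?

2048-06-20

Filing date + 24 years → 20 June 2048.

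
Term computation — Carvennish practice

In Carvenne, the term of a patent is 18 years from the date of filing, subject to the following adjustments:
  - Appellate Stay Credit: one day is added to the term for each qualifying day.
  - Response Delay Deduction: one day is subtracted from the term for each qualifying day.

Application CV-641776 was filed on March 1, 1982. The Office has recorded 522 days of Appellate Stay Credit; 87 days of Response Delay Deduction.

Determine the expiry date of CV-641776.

2001-05-10

Base term: filing date + 18 years → 1 March 2000.
Appellate Stay Credit: +522 days → 5 August 2001.
Response Delay Deduction: −87 days → 10 May 2001.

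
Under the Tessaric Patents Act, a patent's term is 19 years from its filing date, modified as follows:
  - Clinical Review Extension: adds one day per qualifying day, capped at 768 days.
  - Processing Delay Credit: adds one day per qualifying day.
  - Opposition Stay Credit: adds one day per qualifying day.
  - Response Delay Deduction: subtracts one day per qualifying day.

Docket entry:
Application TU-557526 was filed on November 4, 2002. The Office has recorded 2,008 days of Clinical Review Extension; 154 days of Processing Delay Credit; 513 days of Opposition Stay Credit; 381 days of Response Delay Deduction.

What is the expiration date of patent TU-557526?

Base term: filing date + 19 years → 4 November 2021.
Clinical Review Extension: 2008 days claimed exceeds the 768-day cap, so +768 days → 12 December 2023.
Processing Delay Credit: +154 days → 14 May 2024.
Opposition Stay Credit: +513 days → 9 October 2025.
Response Delay Deduction: −381 days → 23 September 2024.

September 23, 2024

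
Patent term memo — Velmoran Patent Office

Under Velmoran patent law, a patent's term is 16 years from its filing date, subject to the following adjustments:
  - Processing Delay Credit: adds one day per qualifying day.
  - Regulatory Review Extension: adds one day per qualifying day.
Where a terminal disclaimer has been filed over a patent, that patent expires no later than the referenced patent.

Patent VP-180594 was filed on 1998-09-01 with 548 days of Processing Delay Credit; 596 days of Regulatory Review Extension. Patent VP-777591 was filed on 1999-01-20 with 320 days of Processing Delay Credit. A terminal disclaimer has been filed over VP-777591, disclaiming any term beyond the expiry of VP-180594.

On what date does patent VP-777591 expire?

Natural term of VP-777591:
  Base: filing + 16 years → 20 January 2015.
  Processing Delay Credit: +320 days → 6 December 2015.
Expiry of referenced patent VP-180594:
  Base: filing + 16 years → 1 September 2014.
  Processing Delay Credit: +548 days → 2 March 2016.
  Regulatory Review Extension: +596 days → 19 October 2017.
Terminal disclaimer: VP-777591 expires on the earlier of 6 December 2015 and 19 October 2017.

December 6, 2015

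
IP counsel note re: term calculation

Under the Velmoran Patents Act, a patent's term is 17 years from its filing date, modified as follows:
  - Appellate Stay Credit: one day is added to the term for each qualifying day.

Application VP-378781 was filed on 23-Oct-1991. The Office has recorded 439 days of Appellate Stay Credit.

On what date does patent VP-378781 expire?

Base term: filing date + 17 years → 23 October 2008.
Appellate Stay Credit: +439 days → 5 January 2010.

2010-01-05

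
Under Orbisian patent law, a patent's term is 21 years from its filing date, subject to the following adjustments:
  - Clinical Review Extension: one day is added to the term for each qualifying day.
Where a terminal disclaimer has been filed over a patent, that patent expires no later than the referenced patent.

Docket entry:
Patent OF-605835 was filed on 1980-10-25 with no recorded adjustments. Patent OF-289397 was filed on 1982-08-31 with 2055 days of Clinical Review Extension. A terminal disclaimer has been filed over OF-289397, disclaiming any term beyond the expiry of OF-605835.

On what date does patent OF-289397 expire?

October 25, 2001

Natural term of OF-289397:
  Base: filing + 21 years → 31 August 2003.
  Clinical Review Extension: +2055 days → 16 April 2009.
Expiry of referenced patent OF-605835:
  Base: filing + 21 years → 25 October 2001.
Terminal disclaimer: OF-289397 expires on the earlier of 16 April 2009 and 25 October 2001.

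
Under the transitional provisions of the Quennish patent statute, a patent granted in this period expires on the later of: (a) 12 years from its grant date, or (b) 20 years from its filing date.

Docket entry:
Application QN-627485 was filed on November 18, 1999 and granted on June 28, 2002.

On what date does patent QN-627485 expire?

(a) grant + 12 years → 28 June 2014.
(b) filing + 20 years → 18 November 2019.
Later of the two: 18 November 2019.

November 18, 2019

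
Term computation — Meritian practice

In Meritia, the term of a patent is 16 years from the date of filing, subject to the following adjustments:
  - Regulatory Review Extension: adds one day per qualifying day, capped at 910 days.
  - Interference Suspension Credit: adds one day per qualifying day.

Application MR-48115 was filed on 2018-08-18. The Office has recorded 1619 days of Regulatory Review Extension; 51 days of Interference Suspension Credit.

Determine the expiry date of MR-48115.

2037-04-05

Base term: filing date + 16 years → 18 August 2034.
Regulatory Review Extension: 1619 days claimed exceeds the 910-day cap, so +910 days → 13 February 2037.
Interference Suspension Credit: +51 days → 5 April 2037.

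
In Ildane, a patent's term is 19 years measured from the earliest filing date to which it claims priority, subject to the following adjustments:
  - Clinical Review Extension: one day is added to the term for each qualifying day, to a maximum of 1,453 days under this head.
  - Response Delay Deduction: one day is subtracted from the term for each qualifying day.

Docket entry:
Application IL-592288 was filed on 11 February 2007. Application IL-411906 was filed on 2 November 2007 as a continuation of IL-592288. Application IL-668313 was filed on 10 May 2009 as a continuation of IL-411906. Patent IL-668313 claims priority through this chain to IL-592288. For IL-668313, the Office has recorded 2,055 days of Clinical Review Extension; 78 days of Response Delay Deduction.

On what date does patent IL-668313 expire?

Earliest priority filing: 11 February 2007.
Base term: 11 February 2007 + 19 years → 11 February 2026.
Clinical Review Extension: 2055 days claimed exceeds the 1453-day cap, so +1453 days → 3 February 2030.
Response Delay Deduction: −78 days → 17 November 2029.

2029-11-17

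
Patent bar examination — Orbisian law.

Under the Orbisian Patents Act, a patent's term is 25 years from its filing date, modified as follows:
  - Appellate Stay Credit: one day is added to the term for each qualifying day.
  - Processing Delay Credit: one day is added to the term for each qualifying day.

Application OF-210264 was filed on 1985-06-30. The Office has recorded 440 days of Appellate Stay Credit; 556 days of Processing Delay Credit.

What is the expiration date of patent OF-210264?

Base term: filing date + 25 years → 30 June 2010.
Appellate Stay Credit: +440 days → 13 September 2011.
Processing Delay Credit: +556 days → 22 March 2013.

March 22, 2013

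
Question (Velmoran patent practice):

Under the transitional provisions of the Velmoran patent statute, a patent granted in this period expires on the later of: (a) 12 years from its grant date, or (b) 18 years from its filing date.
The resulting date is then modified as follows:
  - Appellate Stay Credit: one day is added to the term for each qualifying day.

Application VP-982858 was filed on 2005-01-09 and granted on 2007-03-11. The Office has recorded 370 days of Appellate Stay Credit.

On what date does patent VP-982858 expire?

(a) grant + 12 years → 11 March 2019.
(b) filing + 18 years → 9 January 2023.
Later of the two: 9 January 2023.
Appellate Stay Credit: +370 days → 14 January 2024.

2024-01-14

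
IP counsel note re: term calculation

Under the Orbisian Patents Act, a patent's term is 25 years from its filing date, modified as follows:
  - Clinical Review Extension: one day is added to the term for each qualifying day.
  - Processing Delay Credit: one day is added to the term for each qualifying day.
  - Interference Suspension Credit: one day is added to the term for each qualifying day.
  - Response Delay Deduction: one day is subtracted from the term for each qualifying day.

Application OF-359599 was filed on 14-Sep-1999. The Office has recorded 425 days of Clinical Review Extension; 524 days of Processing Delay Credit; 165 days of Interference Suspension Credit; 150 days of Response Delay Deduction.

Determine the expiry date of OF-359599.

2027-05-06

Base term: filing date + 25 years → 14 September 2024.
Clinical Review Extension: +425 days → 13 November 2025.
Processing Delay Credit: +524 days → 21 April 2027.
Interference Suspension Credit: +165 days → 3 October 2027.
Response Delay Deduction: −150 days → 6 May 2027.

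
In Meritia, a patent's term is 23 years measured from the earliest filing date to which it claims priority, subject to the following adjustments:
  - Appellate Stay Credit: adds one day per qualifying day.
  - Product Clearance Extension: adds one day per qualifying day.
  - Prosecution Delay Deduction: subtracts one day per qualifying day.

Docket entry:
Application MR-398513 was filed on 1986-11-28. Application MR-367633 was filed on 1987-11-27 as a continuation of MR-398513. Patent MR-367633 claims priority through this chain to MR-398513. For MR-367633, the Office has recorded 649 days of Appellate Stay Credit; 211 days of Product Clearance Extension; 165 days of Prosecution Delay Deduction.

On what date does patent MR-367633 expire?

Earliest priority filing: 28 November 1986.
Base term: 28 November 1986 + 23 years → 28 November 2009.
Appellate Stay Credit: +649 days → 8 September 2011.
Product Clearance Extension: +211 days → 6 April 2012.
Prosecution Delay Deduction: −165 days → 24 October 2011.

2011-10-24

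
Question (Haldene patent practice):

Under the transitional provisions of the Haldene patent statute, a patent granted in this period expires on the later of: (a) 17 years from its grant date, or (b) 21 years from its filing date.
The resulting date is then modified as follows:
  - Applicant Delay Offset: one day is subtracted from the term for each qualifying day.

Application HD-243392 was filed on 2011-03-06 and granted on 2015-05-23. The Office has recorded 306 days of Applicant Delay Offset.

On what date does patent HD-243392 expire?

(a) grant + 17 years → 23 May 2032.
(b) filing + 21 years → 6 March 2032.
Later of the two: 23 May 2032.
Applicant Delay Offset: −306 days → 22 July 2031.

July 22, 2031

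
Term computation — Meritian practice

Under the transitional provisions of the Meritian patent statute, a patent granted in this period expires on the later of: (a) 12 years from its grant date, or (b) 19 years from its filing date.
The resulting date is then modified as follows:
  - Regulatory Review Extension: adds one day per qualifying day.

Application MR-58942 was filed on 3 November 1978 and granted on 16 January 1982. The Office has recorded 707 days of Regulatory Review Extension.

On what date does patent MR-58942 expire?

1999-10-11

(a) grant + 12 years → 16 January 1994.
(b) filing + 19 years → 3 November 1997.
Later of the two: 3 November 1997.
Regulatory Review Extension: +707 days → 11 October 1999.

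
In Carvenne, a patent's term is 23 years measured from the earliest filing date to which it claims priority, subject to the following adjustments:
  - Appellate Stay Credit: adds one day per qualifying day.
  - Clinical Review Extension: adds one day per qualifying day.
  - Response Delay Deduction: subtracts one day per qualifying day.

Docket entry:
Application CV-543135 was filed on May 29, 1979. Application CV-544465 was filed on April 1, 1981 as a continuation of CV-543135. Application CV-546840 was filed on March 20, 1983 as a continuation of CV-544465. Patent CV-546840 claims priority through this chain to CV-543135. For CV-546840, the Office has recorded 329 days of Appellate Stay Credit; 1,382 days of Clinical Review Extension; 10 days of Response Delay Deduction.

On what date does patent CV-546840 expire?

Earliest priority filing: 29 May 1979.
Base term: 29 May 1979 + 23 years → 29 May 2002.
Appellate Stay Credit: +329 days → 23 April 2003.
Clinical Review Extension: +1382 days → 3 February 2007.
Response Delay Deduction: −10 days → 24 January 2007.

2007-01-24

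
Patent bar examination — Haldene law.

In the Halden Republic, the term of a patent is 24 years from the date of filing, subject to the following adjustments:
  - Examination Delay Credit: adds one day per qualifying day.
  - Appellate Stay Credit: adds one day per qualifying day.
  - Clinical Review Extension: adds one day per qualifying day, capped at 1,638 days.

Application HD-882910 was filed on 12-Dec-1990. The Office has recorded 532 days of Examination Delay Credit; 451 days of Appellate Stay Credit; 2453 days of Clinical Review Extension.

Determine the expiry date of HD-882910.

Base term: filing date + 24 years → 12 December 2014.
Examination Delay Credit: +532 days → 27 May 2016.
Appellate Stay Credit: +451 days → 21 August 2017.
Clinical Review Extension: 2453 days claimed exceeds the 1638-day cap, so +1638 days → 14 February 2022.

February 14, 2022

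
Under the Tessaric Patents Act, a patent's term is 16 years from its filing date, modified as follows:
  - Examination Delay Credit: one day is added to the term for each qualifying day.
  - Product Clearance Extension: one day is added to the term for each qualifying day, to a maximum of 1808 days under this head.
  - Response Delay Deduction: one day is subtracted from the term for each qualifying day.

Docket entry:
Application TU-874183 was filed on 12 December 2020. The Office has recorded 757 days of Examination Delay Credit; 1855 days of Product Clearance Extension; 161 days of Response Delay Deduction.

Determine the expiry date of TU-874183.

2043-07-13

Base term: filing date + 16 years → 12 December 2036.
Examination Delay Credit: +757 days → 8 January 2039.
Product Clearance Extension: 1855 days claimed exceeds the 1808-day cap, so +1808 days → 21 December 2043.
Response Delay Deduction: −161 days → 13 July 2043.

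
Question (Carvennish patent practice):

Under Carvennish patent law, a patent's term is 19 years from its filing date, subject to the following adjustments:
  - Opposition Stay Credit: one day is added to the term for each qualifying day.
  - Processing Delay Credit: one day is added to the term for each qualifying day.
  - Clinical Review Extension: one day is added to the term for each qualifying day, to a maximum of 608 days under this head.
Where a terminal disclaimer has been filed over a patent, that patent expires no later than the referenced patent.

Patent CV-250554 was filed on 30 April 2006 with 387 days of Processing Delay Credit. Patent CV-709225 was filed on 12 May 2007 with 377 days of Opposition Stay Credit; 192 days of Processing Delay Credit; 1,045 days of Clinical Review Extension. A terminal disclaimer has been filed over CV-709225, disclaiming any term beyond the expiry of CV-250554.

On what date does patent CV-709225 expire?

Natural term of CV-709225:
  Base: filing + 19 years → 12 May 2026.
  Opposition Stay Credit: +377 days → 24 May 2027.
  Processing Delay Credit: +192 days → 2 December 2027.
  Clinical Review Extension: 1045 days claimed exceeds the 608-day cap, so +608 days → 1 August 2029.
Expiry of referenced patent CV-250554:
  Base: filing + 19 years → 30 April 2025.
  Processing Delay Credit: +387 days → 22 May 2026.
Terminal disclaimer: CV-709225 expires on the earlier of 1 August 2029 and 22 May 2026.

May 22, 2026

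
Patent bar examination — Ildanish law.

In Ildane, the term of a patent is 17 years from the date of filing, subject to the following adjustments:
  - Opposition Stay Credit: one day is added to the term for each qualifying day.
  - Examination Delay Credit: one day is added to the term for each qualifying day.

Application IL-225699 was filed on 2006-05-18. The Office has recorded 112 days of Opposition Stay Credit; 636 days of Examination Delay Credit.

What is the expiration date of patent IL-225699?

June 4, 2025

Base term: filing date + 17 years → 18 May 2023.
Opposition Stay Credit: +112 days → 7 September 2023.
Examination Delay Credit: +636 days → 4 June 2025.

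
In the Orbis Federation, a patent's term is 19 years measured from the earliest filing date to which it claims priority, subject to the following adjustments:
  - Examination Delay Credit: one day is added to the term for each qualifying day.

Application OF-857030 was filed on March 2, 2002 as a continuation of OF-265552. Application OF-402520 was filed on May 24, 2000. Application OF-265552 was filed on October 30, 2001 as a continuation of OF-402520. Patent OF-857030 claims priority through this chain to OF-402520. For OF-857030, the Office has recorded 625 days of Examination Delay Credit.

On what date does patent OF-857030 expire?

Earliest priority filing: 24 May 2000.
Base term: 24 May 2000 + 19 years → 24 May 2019.
Examination Delay Credit: +625 days → 7 February 2021.

February 7, 2021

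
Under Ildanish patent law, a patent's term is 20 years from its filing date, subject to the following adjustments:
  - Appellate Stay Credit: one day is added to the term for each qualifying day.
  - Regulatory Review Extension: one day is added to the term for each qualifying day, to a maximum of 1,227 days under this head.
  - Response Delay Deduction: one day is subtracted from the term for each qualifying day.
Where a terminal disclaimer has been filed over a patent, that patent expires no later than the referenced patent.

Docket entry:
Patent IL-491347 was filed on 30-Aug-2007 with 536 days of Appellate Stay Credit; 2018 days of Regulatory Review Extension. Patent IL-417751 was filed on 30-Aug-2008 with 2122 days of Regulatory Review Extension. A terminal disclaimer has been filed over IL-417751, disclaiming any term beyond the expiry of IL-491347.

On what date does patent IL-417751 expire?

2032-01-09

Natural term of IL-417751:
  Base: filing + 20 years → 30 August 2028.
  Regulatory Review Extension: 2122 days claimed exceeds the 1227-day cap, so +1227 days → 9 January 2032.
Expiry of referenced patent IL-491347:
  Base: filing + 20 years → 30 August 2027.
  Appellate Stay Credit: +536 days → 16 February 2029.
  Regulatory Review Extension: 2018 days claimed exceeds the 1227-day cap, so +1227 days → 27 June 2032.
Terminal disclaimer: IL-417751 expires on the earlier of 9 January 2032 and 27 June 2032.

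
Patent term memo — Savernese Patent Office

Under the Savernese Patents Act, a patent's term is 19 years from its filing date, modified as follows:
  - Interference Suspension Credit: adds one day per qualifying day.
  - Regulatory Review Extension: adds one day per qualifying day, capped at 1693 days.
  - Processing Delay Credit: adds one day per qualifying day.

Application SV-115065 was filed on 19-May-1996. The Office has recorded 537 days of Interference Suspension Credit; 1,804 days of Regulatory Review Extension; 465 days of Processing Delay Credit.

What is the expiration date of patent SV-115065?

Base term: filing date + 19 years → 19 May 2015.
Interference Suspension Credit: +537 days → 6 November 2016.
Regulatory Review Extension: 1804 days claimed exceeds the 1693-day cap, so +1693 days → 26 June 2021.
Processing Delay Credit: +465 days → 4 October 2022.

October 4, 2022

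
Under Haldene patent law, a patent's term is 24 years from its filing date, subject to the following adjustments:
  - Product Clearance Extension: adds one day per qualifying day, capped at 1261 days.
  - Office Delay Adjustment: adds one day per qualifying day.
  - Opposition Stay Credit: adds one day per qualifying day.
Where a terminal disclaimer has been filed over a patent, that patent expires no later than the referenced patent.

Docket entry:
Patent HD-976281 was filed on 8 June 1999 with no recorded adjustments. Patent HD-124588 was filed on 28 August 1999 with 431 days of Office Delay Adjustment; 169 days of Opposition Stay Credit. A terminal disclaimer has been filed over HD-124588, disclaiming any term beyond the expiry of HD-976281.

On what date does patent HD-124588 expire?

2023-06-08

Natural term of HD-124588:
  Base: filing + 24 years → 28 August 2023.
  Office Delay Adjustment: +431 days → 1 November 2024.
  Opposition Stay Credit: +169 days → 19 April 2025.
Expiry of referenced patent HD-976281:
  Base: filing + 24 years → 8 June 2023.
Terminal disclaimer: HD-124588 expires on the earlier of 19 April 2025 and 8 June 2023.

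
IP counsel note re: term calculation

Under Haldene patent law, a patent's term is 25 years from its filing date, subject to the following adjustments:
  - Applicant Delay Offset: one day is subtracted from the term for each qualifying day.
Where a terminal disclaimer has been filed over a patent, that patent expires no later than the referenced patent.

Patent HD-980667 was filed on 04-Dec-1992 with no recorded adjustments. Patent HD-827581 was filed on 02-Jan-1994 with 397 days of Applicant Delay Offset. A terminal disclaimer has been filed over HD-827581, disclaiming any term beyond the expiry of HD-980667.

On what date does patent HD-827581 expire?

Natural term of HD-827581:
  Base: filing + 25 years → 2 January 2019.
  Applicant Delay Offset: −397 days → 1 December 2017.
Expiry of referenced patent HD-980667:
  Base: filing + 25 years → 4 December 2017.
Terminal disclaimer: HD-827581 expires on the earlier of 1 December 2017 and 4 December 2017.

December 1, 2017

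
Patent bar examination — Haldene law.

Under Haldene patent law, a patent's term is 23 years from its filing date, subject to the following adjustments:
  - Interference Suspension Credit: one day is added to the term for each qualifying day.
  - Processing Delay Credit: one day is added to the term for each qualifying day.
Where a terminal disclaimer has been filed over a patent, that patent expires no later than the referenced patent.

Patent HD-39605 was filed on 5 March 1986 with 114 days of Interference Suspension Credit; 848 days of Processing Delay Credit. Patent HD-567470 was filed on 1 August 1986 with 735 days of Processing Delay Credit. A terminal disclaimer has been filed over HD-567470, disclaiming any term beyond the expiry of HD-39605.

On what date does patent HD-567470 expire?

2011-08-06

Natural term of HD-567470:
  Base: filing + 23 years → 1 August 2009.
  Processing Delay Credit: +735 days → 6 August 2011.
Expiry of referenced patent HD-39605:
  Base: filing + 23 years → 5 March 2009.
  Interference Suspension Credit: +114 days → 27 June 2009.
  Processing Delay Credit: +848 days → 23 October 2011.
Terminal disclaimer: HD-567470 expires on the earlier of 6 August 2011 and 23 October 2011.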